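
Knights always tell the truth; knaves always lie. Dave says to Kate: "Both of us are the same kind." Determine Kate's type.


Dave says: "Both of us are the same kind."
Case 1: Dave is a Knight (truth-teller)
  Statement is true → they ARE the same → Kate is also a Knight
Case 2: Dave is a Knave (liar)
  Statement is false → they are NOT the same → Kate is a Knight
In both cases, Kate is a Knight.

Knight


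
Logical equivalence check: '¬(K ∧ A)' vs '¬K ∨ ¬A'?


Expression 1: ¬(K ∧ A)
Expression 2: ¬K ∨ ¬A
Truth table (K A | Expr1 Expr2):
  T T |   F     F
  T F |   T     T
  F T |   T     T
  F F |   T     T
All 4 rows agree, so the expressions are logically equivalent.

Yes


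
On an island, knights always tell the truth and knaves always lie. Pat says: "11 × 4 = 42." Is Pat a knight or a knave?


Statement: "11 × 4 = 42."
Actual: 11 × 4 = 44
Claimed: 42
Statement is FALSE → Pat lies → Knave

Knave


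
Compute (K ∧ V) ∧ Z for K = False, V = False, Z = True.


K = False, V = False, Z = True
Step 1: K ∧ V = False AND False = False
Step 2: False ∧ Z = False AND True = False
AND is true only when ALL operands are true.

False


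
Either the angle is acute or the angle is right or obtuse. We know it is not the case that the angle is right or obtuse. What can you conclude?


Disjunctive syllogism: P ∨ Q, ¬P ⊢ Q
Disjunction: the angle is acute ∨ the angle is right or obtuse
We know it is not the case that the angle is right or obtuse.
By disjunctive syllogism, the other disjunct must be true.

The angle is acute


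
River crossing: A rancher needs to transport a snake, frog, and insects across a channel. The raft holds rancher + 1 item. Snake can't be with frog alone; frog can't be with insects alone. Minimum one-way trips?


1. rancher+frog → 2. rancher ← 3. rancher+snake → 4. rancher+frog ← 5. rancher+insects → 6. rancher ← 7. rancher+frog →
Minimum trips = 7

7


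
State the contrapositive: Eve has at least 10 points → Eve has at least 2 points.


Original: If Eve has at least 10 points, then Eve has at least 2 points
Contrapositive: If ¬Q, then ¬P
Negate Q: not (Eve has at least 2 points)
Negate P: not (Eve has at least 10 points)

If not (Eve has at least 2 points), then not (Eve has at least 10 points).


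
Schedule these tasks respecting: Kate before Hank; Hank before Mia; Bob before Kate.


Constraints: Kate before Hank; Hank before Mia; Bob before Kate
Method: repeatedly schedule the remaining task that has no remaining task required before it.
  Step 1: remaining {Hank, Mia, Bob, Kate}; every task except Bob still has a predecessor pending → schedule Bob.
  Step 2: remaining {Hank, Mia, Kate}; every task except Kate still has a predecessor pending → schedule Kate.
  Step 3: remaining {Hank, Mia}; every task except Hank still has a predecessor pending → schedule Hank.
  Step 4: only Mia remains → schedule Mia.
Resulting order:

Bob → Kate → Hank → Mia


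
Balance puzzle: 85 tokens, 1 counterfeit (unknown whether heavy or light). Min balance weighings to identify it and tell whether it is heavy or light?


Let n = 85. 170 possibilities (n tokens × lighter/heavier); each weighing has 3 outcomes.
Bound for k weighings: say the first weighing puts j tokens on each pan. If it tips, the 2j weighed tokens remain suspects (each with a known direction) and k-1 weighings give 3^(k-1) outcomes; 3^(k-1) is odd, so 2j ≤ 3^(k-1) - 1. If it balances, the n - 2j unweighed tokens remain with direction unknown: 2(n - 2j) ≤ 3^(k-1) - 1 by the same parity argument. Adding, n ≤ (3^(k-1) - 1) + (3^(k-1) - 1)/2 = (3^k - 3)/2, and the classical three-group strategy achieves this (3 tokens in 2 weighings, 12 in 3, 39 in 4, 120 in 5).
So we need the smallest k with (3^k - 3)/2 ≥ 85.
k = 4: (3^4 - 3)/2 = 39 < 85 ✗
k = 5: (3^5 - 3)/2 = 120 ≥ 85 ✓

5


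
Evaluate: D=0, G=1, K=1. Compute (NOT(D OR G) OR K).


D OR G = 1
NOT(1) = 0
0 OR 1 = 1

1


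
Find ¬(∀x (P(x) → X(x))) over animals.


Original: ∀x (P(x) → X(x))
Rule: ¬∀→∃, ¬∃→∀, negate predicate.
Negation: ∃x (P(x) ∧ ¬X(x))

∃x (P(x) ∧ ¬X(x))


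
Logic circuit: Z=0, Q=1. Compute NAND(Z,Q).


Z AND Q = 0
NOT(0) = 1

1


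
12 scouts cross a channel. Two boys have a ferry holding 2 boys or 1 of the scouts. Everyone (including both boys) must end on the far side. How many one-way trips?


Per crossing of one of the scouts: boys→, one←, one of the scouts→, one← = 4 trips
12 × 4 = 48, + 1 final boys→ = 49
Minimum trips = 49

49


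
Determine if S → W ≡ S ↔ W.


Expression 1: S → W
Expression 2: S ↔ W
Truth table (S W | Expr1 Expr2):
  T T |   T     T
  T F |   F     F
  F T |   T     F   ← differ
  F F |   T     T
Counterexample: S=F, W=T gives Expr1 = T but Expr2 = F, so the expressions are NOT logically equivalent.

No


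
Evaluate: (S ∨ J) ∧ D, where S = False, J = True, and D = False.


S = False, J = True, D = False
Step 1: S ∨ J = False OR True = True
Step 2: True ∧ D = True AND False = False
OR is true when at least one operand is true; AND requires both.

False


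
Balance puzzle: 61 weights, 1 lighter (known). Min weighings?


Each weighing has 3 outcomes (left heavy / balance / right heavy), so k weighings distinguish at most 3^k cases; splitting into three near-equal groups achieves this.
Need 3^k ≥ 61: 3^3 = 27 < 61 ≤ 3^4 = 81
k = ⌈log₃(61)⌉ = 4

4


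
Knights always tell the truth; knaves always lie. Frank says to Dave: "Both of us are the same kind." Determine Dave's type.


Frank says: "Both of us are the same kind."
Case 1: Frank is a Knight (truth-teller)
  Statement is true → they ARE the same → Dave is also a Knight
Case 2: Frank is a Knave (liar)
  Statement is false → they are NOT the same → Dave is a Knight
In both cases, Dave is a Knight.

Knight


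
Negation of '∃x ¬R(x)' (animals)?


Original: ∃x ¬R(x)
Rule: ¬∀→∃, ¬∃→∀, negate predicate.
Negation: ∀x R(x)

∀x R(x)


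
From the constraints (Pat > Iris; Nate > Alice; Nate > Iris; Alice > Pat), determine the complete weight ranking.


Constraints: Pat > Iris; Nate > Alice; Nate > Iris; Alice > Pat
Method: at each step, the next-highest is the one remaining person who never appears on the smaller side of a constraint between remaining people.
  Step 1: remaining {Iris, Pat, Alice, Nate}; on the smaller side: {Iris, Pat, Alice} → Nate is next (Nate > Alice; Nate > Iris).
  Step 2: remaining {Iris, Pat, Alice}; on the smaller side: {Iris, Pat} → Alice is next (Alice > Pat).
  Step 3: remaining {Iris, Pat}; on the smaller side: {Iris} → Pat is next (Pat > Iris).
  Step 4: only Iris remains → lowest.
Final ranking (highest to lowest):

Nate > Alice > Pat > Iris


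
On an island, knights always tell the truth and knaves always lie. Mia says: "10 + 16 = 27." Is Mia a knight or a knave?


Statement: "10 + 16 = 27."
Actual: 10 + 16 = 26
Claimed: 27
Statement is FALSE → Mia lies → Knave

Knave


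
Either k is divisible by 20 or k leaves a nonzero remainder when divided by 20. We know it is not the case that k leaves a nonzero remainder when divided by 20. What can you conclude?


Disjunctive syllogism: P ∨ Q, ¬P ⊢ Q
Disjunction: k is divisible by 20 ∨ k leaves a nonzero remainder when divided by 20
We know it is not the case that k leaves a nonzero remainder when divided by 20.
By disjunctive syllogism, the other disjunct must be true.

k is divisible by 20


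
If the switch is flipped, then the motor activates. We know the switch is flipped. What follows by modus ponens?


Modus ponens: P → Q, P ⊢ Q
P: the switch is flipped
Q: the motor activates
We have P → Q and P is true.
By modus ponens, Q must be true.

The motor activates


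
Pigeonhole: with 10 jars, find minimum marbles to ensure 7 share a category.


Pigeonhole: to guarantee k in one of n categories, need (k-1)×n + 1.
k = 7, n = 10
Minimum = (7-1) × 10 + 1 = 6 × 10 + 1

61


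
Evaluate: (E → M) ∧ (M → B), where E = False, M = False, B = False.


E = False, M = False, B = False
Step 1: E → M is false only when E=True and M=False. Result: True
Step 2: M → B is false only when M=True and B=False. Result: True
Step 3: True ∧ True = True

True


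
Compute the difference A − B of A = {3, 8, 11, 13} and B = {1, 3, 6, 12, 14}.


A = {3, 8, 11, 13}
B = {1, 3, 6, 12, 14}
Operation: difference A − B
In A but not B: 8, 11, 13

{8, 11, 13}


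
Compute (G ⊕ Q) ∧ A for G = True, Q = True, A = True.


G = True, Q = True, A = True
Step 1: G ⊕ Q = True XOR True = False
Step 2: False ∧ A = False AND True = False
XOR true when exactly one of G,Q is true; then AND with A.

False


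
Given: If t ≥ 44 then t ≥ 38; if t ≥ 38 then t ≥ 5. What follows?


Hypothetical syllogism: P → Q, Q → R ⊢ P → R
Premise 1: t ≥ 44 → t ≥ 38
Premise 2: t ≥ 38 → t ≥ 5
Chain the implications: the middle term (t ≥ 38) links the two.
Conclusion: If t ≥ 44, then t ≥ 5.

If t ≥ 44, then t ≥ 5.


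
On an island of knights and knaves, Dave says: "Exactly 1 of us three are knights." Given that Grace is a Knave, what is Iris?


Dave claims exactly 1 knights among Dave, Grace, Iris.
Given: Grace is a Knave.

Case 1: Dave is a Knight (tells truth)
  Then exactly 1 of the three are knights.
  Counting Dave, Grace: 1 knight(s) so far. Need 0 more → Iris = Knave.
Case 2: Dave is a Knave (lies)
  Then the count is NOT 1.
  If Iris = Knight, count = 1 = 1 → claim would be true, contradicts lie.
  If Iris = Knave, count = 0 ≠ 1 → lie confirmed ✓

Iris is a Knave.

Knave


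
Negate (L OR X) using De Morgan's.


De Morgan's law: ¬(P ∨ Q) ≡ ¬P ∧ ¬Q
¬(L ∨ X) = ¬L ∧ ¬X

¬L ∧ ¬X


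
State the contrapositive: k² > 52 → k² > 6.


Original: If k² > 52, then k² > 6
Contrapositive: If ¬Q, then ¬P
Negate Q: not (k² > 6)
Negate P: not (k² > 52)

If not (k² > 6), then not (k² > 52).


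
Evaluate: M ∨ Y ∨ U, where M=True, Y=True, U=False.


M = True, Y = True, U = False
Expression: M ∨ Y ∨ U
Step 1: M ∨ Y = True OR True = True
Step 2: (True) ∨ U = True OR False = True

True


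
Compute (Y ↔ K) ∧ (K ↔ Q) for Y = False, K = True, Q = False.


Y = False, K = True, Q = False
Step 1: Y ↔ K is true when Y and K have the same value. Result: False
Step 2: K ↔ Q is true when K and Q have the same value. Result: False
Step 3: False ∧ False = False

False


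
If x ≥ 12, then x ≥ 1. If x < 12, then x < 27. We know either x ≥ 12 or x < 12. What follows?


Constructive dilemma: (P → Q) ∧ (R → S), P ∨ R ⊢ Q ∨ S
Premise 1: x ≥ 12 → x ≥ 1
Premise 2: x < 12 → x < 27
Premise 3: x ≥ 12 ∨ x < 12
Case 1: Assuming x ≥ 12, then by Premise 1, x ≥ 1.
Case 2: Assuming x < 12, then by Premise 2, x < 27.
Since one of x ≥ 12 or x < 12 must hold, we get x ≥ 1 or x < 27.

x ≥ 1 or x < 27.


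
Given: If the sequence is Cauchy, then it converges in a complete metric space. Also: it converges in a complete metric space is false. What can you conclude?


Modus tollens: P → Q, ¬Q ⊢ ¬P
P: the sequence is Cauchy
Q: it converges in a complete metric space
We have P → Q and Q is false.
By modus tollens, P must be false.

It is not the case that the sequence is Cauchy


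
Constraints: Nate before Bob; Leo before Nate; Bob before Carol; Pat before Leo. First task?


Constraints: Nate before Bob; Leo before Nate; Bob before Carol; Pat before Leo
The first task can have nothing scheduled before it, so it must never appear on the right of a 'before'.
Tasks appearing after some 'before': Bob, Nate, Carol, Leo.
The only task not in that list is Pat → it is first.

Pat


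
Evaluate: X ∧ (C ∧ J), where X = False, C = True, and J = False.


X = False, C = True, J = False
Step 1: C ∧ J = True AND False = False
Step 2: X ∧ False = False AND False = False
AND is true only when ALL operands are true.

False


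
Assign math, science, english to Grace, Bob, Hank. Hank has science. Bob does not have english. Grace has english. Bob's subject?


From clues:
  Hank → science
  Grace → english
By elimination, Bob gets the remaining.

math


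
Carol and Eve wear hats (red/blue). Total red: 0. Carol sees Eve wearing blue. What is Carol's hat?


Total red = 0, Eve = blue
Red accounted for: 0
Remaining for Carol: 0
Carol's hat is blue.

blue


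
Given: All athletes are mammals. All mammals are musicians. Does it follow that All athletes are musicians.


Premise 1: All athletes are mammals.
Premise 2: All mammals are musicians.
Conclusion: All athletes are musicians.
Barbara syllogism (AAA-1): All A are B, All B are C → All A are C.
Middle term (mammals) distributed in premise 2.

Valid


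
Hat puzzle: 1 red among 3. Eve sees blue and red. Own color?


Total red = 1, seen red = 1
Own red = 1 - 1 = 0
Eve's hat is blue.

blue


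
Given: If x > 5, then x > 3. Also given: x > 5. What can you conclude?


Modus ponens: P → Q, P ⊢ Q
P: x > 5
Q: x > 3
We have P → Q and P is true.
By modus ponens, Q must be true.

x > 3


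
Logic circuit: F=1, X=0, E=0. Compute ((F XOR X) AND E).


F XOR X = 1^0 = 1
1 AND 0 = 0

0


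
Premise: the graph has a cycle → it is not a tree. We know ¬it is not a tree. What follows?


Modus tollens: P → Q, ¬Q ⊢ ¬P
P: the graph has a cycle
Q: it is not a tree
We have P → Q and Q is false.
By modus tollens, P must be false.

It is not the case that the graph has a cycle


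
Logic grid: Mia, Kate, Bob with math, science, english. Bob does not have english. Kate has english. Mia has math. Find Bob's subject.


From clues:
  Mia → math
  Kate → english
By elimination, Bob gets the remaining.

science


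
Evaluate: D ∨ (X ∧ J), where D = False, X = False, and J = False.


D = False, X = False, J = False
Step 1: X ∧ J = False AND False = False
Step 2: D ∨ False = False OR False = False
AND evaluated first (higher precedence); then OR applied.

False


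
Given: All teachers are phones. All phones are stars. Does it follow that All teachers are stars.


Premise 1: All teachers are phones.
Premise 2: All phones are stars.
Conclusion: All teachers are stars.
Barbara syllogism (AAA-1): All A are B, All B are C → All A are C.
Middle term (phones) distributed in premise 2.

Valid


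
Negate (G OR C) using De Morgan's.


De Morgan's law: ¬(P ∨ Q) ≡ ¬P ∧ ¬Q
¬(G ∨ C) = ¬G ∧ ¬C

¬G ∧ ¬C


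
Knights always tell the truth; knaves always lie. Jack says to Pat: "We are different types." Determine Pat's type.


Jack says: "We are different types."
Case 1: Jack is a Knight (truth-teller)
  Statement is true → they ARE different → Pat is a Knave
Case 2: Jack is a Knave (liar)
  Statement is false → they are NOT different → Pat is a Knave
In both cases, Pat is a Knave.

Knave


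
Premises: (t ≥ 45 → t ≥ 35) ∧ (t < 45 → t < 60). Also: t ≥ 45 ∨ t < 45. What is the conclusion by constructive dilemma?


Constructive dilemma: (P → Q) ∧ (R → S), P ∨ R ⊢ Q ∨ S
Premise 1: t ≥ 45 → t ≥ 35
Premise 2: t < 45 → t < 60
Premise 3: t ≥ 45 ∨ t < 45
Case 1: Assuming t ≥ 45, then by Premise 1, t ≥ 35.
Case 2: Assuming t < 45, then by Premise 2, t < 60.
Since one of t ≥ 45 or t < 45 must hold, we get t ≥ 35 or t < 60.

t ≥ 35 or t < 60.


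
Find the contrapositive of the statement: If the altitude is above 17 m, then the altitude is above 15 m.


Original: If the altitude is above 17 m, then the altitude is above 15 m
Contrapositive: If ¬Q, then ¬P
Negate Q: not (the altitude is above 15 m)
Negate P: not (the altitude is above 17 m)

If not (the altitude is above 15 m), then not (the altitude is above 17 m).


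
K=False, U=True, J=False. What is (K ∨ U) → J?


K = False, U = True, J = False
Expression: (K ∨ U) → J
Step 1: K ∨ U = False OR True = True
Step 2: (True) → J = True → False (false only if antecedent True and consequent False) = False

False


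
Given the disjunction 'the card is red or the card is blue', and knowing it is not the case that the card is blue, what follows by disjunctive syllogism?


Disjunctive syllogism: P ∨ Q, ¬P ⊢ Q
Disjunction: the card is red ∨ the card is blue
We know it is not the case that the card is blue.
By disjunctive syllogism, the other disjunct must be true.

The card is red


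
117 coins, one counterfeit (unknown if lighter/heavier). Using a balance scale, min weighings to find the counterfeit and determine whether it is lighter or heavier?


Let n = 117. 234 possibilities (n coins × lighter/heavier); each weighing has 3 outcomes.
Bound for k weighings: say the first weighing puts j coins on each pan. If it tips, the 2j weighed coins remain suspects (each with a known direction) and k-1 weighings give 3^(k-1) outcomes; 3^(k-1) is odd, so 2j ≤ 3^(k-1) - 1. If it balances, the n - 2j unweighed coins remain with direction unknown: 2(n - 2j) ≤ 3^(k-1) - 1 by the same parity argument. Adding, n ≤ (3^(k-1) - 1) + (3^(k-1) - 1)/2 = (3^k - 3)/2, and the classical three-group strategy achieves this (3 coins in 2 weighings, 12 in 3, 39 in 4, 120 in 5).
So we need the smallest k with (3^k - 3)/2 ≥ 117.
k = 4: (3^4 - 3)/2 = 39 < 117 ✗
k = 5: (3^5 - 3)/2 = 120 ≥ 117 ✓

5


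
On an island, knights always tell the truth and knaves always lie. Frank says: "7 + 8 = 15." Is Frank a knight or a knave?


Statement: "7 + 8 = 15."
Actual: 7 + 8 = 15
Claimed: 15
Statement is TRUE → Frank tells the truth → Knight

Knight


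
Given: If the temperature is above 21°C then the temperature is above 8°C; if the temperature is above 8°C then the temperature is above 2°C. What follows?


Hypothetical syllogism: P → Q, Q → R ⊢ P → R
Premise 1: the temperature is above 21°C → the temperature is above 8°C
Premise 2: the temperature is above 8°C → the temperature is above 2°C
Chain the implications: the middle term (the temperature is above 8°C) links the two.
Conclusion: If the temperature is above 21°C, then the temperature is above 2°C.

If the temperature is above 21°C, then the temperature is above 2°C.


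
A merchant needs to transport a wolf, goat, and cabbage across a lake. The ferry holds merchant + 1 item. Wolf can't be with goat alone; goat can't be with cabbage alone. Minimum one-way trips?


1. merchant+goat → 2. merchant ← 3. merchant+wolf → 4. merchant+goat ← 5. merchant+cabbage → 6. merchant ← 7. merchant+goat →
Minimum trips = 7

7


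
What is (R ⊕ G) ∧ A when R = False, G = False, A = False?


R = False, G = False, A = False
Step 1: R ⊕ G = False XOR False = False
Step 2: False ∧ A = False AND False = False
XOR true when exactly one of R,G is true; then AND with A.

False


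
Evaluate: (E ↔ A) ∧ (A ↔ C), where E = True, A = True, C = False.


E = True, A = True, C = False
Step 1: E ↔ A is true when E and A have the same value. Result: True
Step 2: A ↔ C is true when A and C have the same value. Result: False
Step 3: True ∧ False = False

False


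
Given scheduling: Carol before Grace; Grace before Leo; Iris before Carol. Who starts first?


Constraints: Carol before Grace; Grace before Leo; Iris before Carol
The first task can have nothing scheduled before it, so it must never appear on the right of a 'before'.
Tasks appearing after some 'before': Grace, Leo, Carol.
The only task not in that list is Iris → it is first.

Iris


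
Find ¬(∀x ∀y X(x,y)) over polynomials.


Original: ∀x ∀y X(x,y)
Rule: ¬∀→∃, ¬∃→∀, negate predicate.
Negation: ∃x ∃y ¬X(x,y)

∃x ∃y ¬X(x,y)


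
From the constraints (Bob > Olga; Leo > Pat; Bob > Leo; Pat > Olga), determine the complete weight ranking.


Constraints: Bob > Olga; Leo > Pat; Bob > Leo; Pat > Olga
Method: at each step, the next-highest is the one remaining person who never appears on the smaller side of a constraint between remaining people.
  Step 1: remaining {Bob, Olga, Leo, Pat}; on the smaller side: {Olga, Leo, Pat} → Bob is next (Bob > Olga; Bob > Leo).
  Step 2: remaining {Olga, Leo, Pat}; on the smaller side: {Olga, Pat} → Leo is next (Leo > Pat).
  Step 3: remaining {Olga, Pat}; on the smaller side: {Olga} → Pat is next (Pat > Olga).
  Step 4: only Olga remains → lowest.
Final ranking (highest to lowest):

Bob > Leo > Pat > Olga


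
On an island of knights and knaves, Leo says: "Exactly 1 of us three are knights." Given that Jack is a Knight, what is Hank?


Leo claims exactly 1 knights among Leo, Jack, Hank.
Given: Jack is a Knight.

Case 1: Leo is a Knight (tells truth)
  Then exactly 1 of the three are knights.
  Counting Leo, Jack: 2 knight(s) so far. Need -1 more → impossible.
Case 2: Leo is a Knave (lies)
  Then the count is NOT 1.
  If Hank = Knave, count = 1 = 1 → claim would be true, contradicts lie.
  If Hank = Knight, count = 2 ≠ 1 → lie confirmed ✓

Hank is a Knight.

Knight


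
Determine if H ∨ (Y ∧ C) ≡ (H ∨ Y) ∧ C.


Expression 1: H ∨ (Y ∧ C)
Expression 2: (H ∨ Y) ∧ C
Truth table (H Y C | Expr1 Expr2):
  T T T |   T     T
  T T F |   T     F   ← differ
  T F T |   T     T
  T F F |   T     F   ← differ
  F T T |   T     T
  F T F |   F     F
  F F T |   F     F
  F F F |   F     F
Counterexample: H=T, Y=T, C=F gives Expr1 = T but Expr2 = F, so the expressions are NOT logically equivalent.

No


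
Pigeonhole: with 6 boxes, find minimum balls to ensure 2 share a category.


Pigeonhole: to guarantee k in one of n categories, need (k-1)×n + 1.
k = 2, n = 6
Minimum = (2-1) × 6 + 1 = 1 × 6 + 1

7


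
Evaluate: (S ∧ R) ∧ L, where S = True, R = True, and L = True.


S = True, R = True, L = True
Step 1: S ∧ R = True AND True = True
Step 2: True ∧ L = True AND True = True
AND is true only when ALL operands are true.

True


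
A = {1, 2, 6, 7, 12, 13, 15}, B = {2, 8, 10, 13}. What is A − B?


A = {1, 2, 6, 7, 12, 13, 15}
B = {2, 8, 10, 13}
Operation: difference A − B
In A but not B: 1, 6, 7, 12, 15

{1, 6, 7, 12, 15}


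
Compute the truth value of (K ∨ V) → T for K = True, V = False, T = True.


K = True, V = False, T = True
Step 1: K ∨ V = True OR False = True
Step 2: (True) → T: false only when antecedent=True and T=False.
Result: True

True


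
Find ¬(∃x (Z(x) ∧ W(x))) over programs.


Original: ∃x (Z(x) ∧ W(x))
Rule: ¬∀→∃, ¬∃→∀, negate predicate.
Negation: ∀x (¬Z(x) ∨ ¬W(x))

∀x (¬Z(x) ∨ ¬W(x))


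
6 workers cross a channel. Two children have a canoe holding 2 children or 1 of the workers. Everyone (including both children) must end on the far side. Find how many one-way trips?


Per crossing of one of the workers: children→, one←, one of the workers→, one← = 4 trips
6 × 4 = 24, + 1 final children→ = 25
Minimum trips = 25

25


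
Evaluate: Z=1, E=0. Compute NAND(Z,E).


Z AND E = 0
NOT(0) = 1

1


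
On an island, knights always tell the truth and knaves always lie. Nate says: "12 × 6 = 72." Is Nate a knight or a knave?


Statement: "12 × 6 = 72."
Actual: 12 × 6 = 72
Claimed: 72
Statement is TRUE → Nate tells the truth → Knight

Knight


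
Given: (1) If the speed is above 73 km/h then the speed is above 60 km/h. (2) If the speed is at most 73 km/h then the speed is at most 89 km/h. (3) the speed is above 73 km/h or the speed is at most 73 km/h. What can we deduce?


Constructive dilemma: (P → Q) ∧ (R → S), P ∨ R ⊢ Q ∨ S
Premise 1: the speed is above 73 km/h → the speed is above 60 km/h
Premise 2: the speed is at most 73 km/h → the speed is at most 89 km/h
Premise 3: the speed is above 73 km/h ∨ the speed is at most 73 km/h
Case 1: Assuming the speed is above 73 km/h, then by Premise 1, the speed is above 60 km/h.
Case 2: Assuming the speed is at most 73 km/h, then by Premise 2, the speed is at most 89 km/h.
Since one of the speed is above 73 km/h or the speed is at most 73 km/h must hold, we get the speed is above 60 km/h or the speed is at most 89 km/h.

The speed is above 60 km/h or the speed is at most 89 km/h.


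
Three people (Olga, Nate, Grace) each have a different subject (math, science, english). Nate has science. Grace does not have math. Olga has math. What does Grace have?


From clues:
  Nate → science
  Olga → math
By elimination, Grace gets the remaining.

english


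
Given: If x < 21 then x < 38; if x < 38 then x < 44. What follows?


Hypothetical syllogism: P → Q, Q → R ⊢ P → R
Premise 1: x < 21 → x < 38
Premise 2: x < 38 → x < 44
Chain the implications: the middle term (x < 38) links the two.
Conclusion: If x < 21, then x < 44.

If x < 21, then x < 44.


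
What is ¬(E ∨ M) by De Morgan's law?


De Morgan's law: ¬(P ∨ Q) ≡ ¬P ∧ ¬Q
¬(E ∨ M) = ¬E ∧ ¬M

¬E ∧ ¬M


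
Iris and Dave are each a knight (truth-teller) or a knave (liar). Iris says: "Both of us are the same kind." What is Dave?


Iris says: "Both of us are the same kind."
Case 1: Iris is a Knight (truth-teller)
  Statement is true → they ARE the same → Dave is also a Knight
Case 2: Iris is a Knave (liar)
  Statement is false → they are NOT the same → Dave is a Knight
In both cases, Dave is a Knight.

Knight


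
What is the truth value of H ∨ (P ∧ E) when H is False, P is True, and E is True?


H = False, P = True, E = True
Step 1: P ∧ E = True AND True = True
Step 2: H ∨ True = False OR True = True
AND evaluated first (higher precedence); then OR applied.

True


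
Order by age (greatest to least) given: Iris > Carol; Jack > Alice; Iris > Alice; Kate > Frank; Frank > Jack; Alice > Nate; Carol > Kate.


Constraints: Iris > Carol; Jack > Alice; Iris > Alice; Kate > Frank; Frank > Jack; Alice > Nate; Carol > Kate
Method: at each step, the next-highest is the one remaining person who never appears on the smaller side of a constraint between remaining people.
  Step 1: remaining {Nate, Jack, Alice, Frank, Kate, Carol, Iris}; on the smaller side: {Nate, Jack, Alice, Frank, Kate, Carol} → Iris is next (Iris > Carol; Iris > Alice).
  Step 2: remaining {Nate, Jack, Alice, Frank, Kate, Carol}; on the smaller side: {Nate, Jack, Alice, Frank, Kate} → Carol is next (Carol > Kate).
  Step 3: remaining {Nate, Jack, Alice, Frank, Kate}; on the smaller side: {Nate, Jack, Alice, Frank} → Kate is next (Kate > Frank).
  Step 4: remaining {Nate, Jack, Alice, Frank}; on the smaller side: {Nate, Jack, Alice} → Frank is next (Frank > Jack).
  Step 5: remaining {Nate, Jack, Alice}; on the smaller side: {Nate, Alice} → Jack is next (Jack > Alice).
  Step 6: remaining {Nate, Alice}; on the smaller side: {Nate} → Alice is next (Alice > Nate).
  Step 7: only Nate remains → lowest.
Final ranking (highest to lowest):

Iris > Carol > Kate > Frank > Jack > Alice > Nate


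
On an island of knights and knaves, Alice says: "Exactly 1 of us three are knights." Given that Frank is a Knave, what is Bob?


Alice claims exactly 1 knights among Alice, Frank, Bob.
Given: Frank is a Knave.

Case 1: Alice is a Knight (tells truth)
  Then exactly 1 of the three are knights.
  Counting Alice, Frank: 1 knight(s) so far. Need 0 more → Bob = Knave.
Case 2: Alice is a Knave (lies)
  Then the count is NOT 1.
  If Bob = Knight, count = 1 = 1 → claim would be true, contradicts lie.
  If Bob = Knave, count = 0 ≠ 1 → lie confirmed ✓

Bob is a Knave.

Knave


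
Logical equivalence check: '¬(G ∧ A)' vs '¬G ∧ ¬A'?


Expression 1: ¬(G ∧ A)
Expression 2: ¬G ∧ ¬A
Truth table (G A | Expr1 Expr2):
  T T |   F     F
  T F |   T     F   ← differ
  F T |   T     F   ← differ
  F F |   T     T
Counterexample: G=T, A=F gives Expr1 = T but Expr2 = F, so the expressions are NOT logically equivalent.

No


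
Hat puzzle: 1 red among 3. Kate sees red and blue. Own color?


Total red = 1, seen red = 1
Own red = 1 - 1 = 0
Kate's hat is blue.

blue


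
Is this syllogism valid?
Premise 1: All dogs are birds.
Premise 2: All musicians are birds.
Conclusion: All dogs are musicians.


Premise 1: All dogs are birds.
Premise 2: All musicians are birds.
Conclusion: All dogs are musicians.
Fallacy: undistributed middle. birds is predicate in both.
Counterexample: dogs and musicians could be disjoint subsets of birds.

Invalid


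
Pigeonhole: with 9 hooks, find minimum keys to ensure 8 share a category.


Pigeonhole: to guarantee k in one of n categories, need (k-1)×n + 1.
k = 8, n = 9
Minimum = (8-1) × 9 + 1 = 7 × 9 + 1

64


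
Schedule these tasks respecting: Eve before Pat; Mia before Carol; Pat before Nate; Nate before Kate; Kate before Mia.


Constraints: Eve before Pat; Mia before Carol; Pat before Nate; Nate before Kate; Kate before Mia
Method: repeatedly schedule the remaining task that has no remaining task required before it.
  Step 1: remaining {Mia, Kate, Pat, Nate, Eve, Carol}; every task except Eve still has a predecessor pending → schedule Eve.
  Step 2: remaining {Mia, Kate, Pat, Nate, Carol}; every task except Pat still has a predecessor pending → schedule Pat.
  Step 3: remaining {Mia, Kate, Nate, Carol}; every task except Nate still has a predecessor pending → schedule Nate.
  Step 4: remaining {Mia, Kate, Carol}; every task except Kate still has a predecessor pending → schedule Kate.
  Step 5: remaining {Mia, Carol}; every task except Mia still has a predecessor pending → schedule Mia.
  Step 6: only Carol remains → schedule Carol.
Resulting order:

Eve → Pat → Nate → Kate → Mia → Carol


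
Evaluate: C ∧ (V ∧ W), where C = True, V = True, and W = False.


C = True, V = True, W = False
Step 1: V ∧ W = True AND False = False
Step 2: C ∧ False = True AND False = False
AND is true only when ALL operands are true.

False


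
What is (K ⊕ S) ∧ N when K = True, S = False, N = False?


K = True, S = False, N = False
Step 1: K ⊕ S = True XOR False = True
Step 2: True ∧ N = True AND False = False
XOR true when exactly one of K,S is true; then AND with N.

False


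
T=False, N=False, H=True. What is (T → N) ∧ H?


T = False, N = False, H = True
Expression: (T → N) ∧ H
Step 1: T → N = False → False (false only if T=True, N=False) = True
Step 2: (True) ∧ H = True AND True = True

True


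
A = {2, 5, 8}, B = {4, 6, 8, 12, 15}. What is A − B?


A = {2, 5, 8}
B = {4, 6, 8, 12, 15}
Operation: difference A − B
In A but not B: 2, 5

{2, 5}


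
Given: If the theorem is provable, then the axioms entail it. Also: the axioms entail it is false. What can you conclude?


Modus tollens: P → Q, ¬Q ⊢ ¬P
P: the theorem is provable
Q: the axioms entail it
We have P → Q and Q is false.
By modus tollens, P must be false.

It is not the case that the theorem is provable


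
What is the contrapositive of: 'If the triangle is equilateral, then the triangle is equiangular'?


Original: If the triangle is equilateral, then the triangle is equiangular
Contrapositive: If ¬Q, then ¬P
Negate Q: not (the triangle is equiangular)
Negate P: not (the triangle is equilateral)

If not (the triangle is equiangular), then not (the triangle is equilateral).


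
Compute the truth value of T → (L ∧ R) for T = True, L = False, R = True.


T = True, L = False, R = True
Step 1: L ∧ R = False AND True = False
Step 2: T → (False): false only when T=True and consequent=False.
Result: False

False


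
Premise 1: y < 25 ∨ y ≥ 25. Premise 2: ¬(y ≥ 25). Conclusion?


Disjunctive syllogism: P ∨ Q, ¬P ⊢ Q
Disjunction: y < 25 ∨ y ≥ 25
We know it is not the case that y ≥ 25.
By disjunctive syllogism, the other disjunct must be true.

y < 25


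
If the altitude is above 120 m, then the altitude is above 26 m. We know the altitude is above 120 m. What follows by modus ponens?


Modus ponens: P → Q, P ⊢ Q
P: the altitude is above 120 m
Q: the altitude is above 26 m
We have P → Q and P is true.
By modus ponens, Q must be true.

The altitude is above 26 m


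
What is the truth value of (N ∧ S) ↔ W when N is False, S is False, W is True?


N = False, S = False, W = True
Step 1: N ∧ S = False AND False = False
Step 2: (False) ↔ W: true when both sides have same truth value.
Result: False ↔ True = False

False


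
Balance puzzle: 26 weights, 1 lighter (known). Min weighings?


Each weighing has 3 outcomes (left heavy / balance / right heavy), so k weighings distinguish at most 3^k cases; splitting into three near-equal groups achieves this.
Need 3^k ≥ 26: 3^2 = 9 < 26 ≤ 3^3 = 27
k = ⌈log₃(26)⌉ = 3

3


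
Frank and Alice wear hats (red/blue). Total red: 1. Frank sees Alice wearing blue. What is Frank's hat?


Total red = 1, Alice = blue
Red accounted for: 0
Remaining for Frank: 1
Frank's hat is red.

red


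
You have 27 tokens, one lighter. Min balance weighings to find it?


Each weighing has 3 outcomes (left heavy / balance / right heavy), so k weighings distinguish at most 3^k cases; splitting into three near-equal groups achieves this.
Need 3^k ≥ 27: 3^2 = 9 < 27 ≤ 3^3 = 27
k = ⌈log₃(27)⌉ = 3

3


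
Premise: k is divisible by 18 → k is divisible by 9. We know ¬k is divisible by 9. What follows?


Modus tollens: P → Q, ¬Q ⊢ ¬P
P: k is divisible by 18
Q: k is divisible by 9
We have P → Q and Q is false.
By modus tollens, P must be false.

It is not the case that k is divisible by 18


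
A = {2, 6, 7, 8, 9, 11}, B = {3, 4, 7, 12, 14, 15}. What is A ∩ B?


A = {2, 6, 7, 8, 9, 11}
B = {3, 4, 7, 12, 14, 15}
Operation: intersection
Elements in both: 7

{7}


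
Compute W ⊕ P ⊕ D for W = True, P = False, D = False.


W = True, P = False, D = False
Step 1: W ⊕ P = True XOR False = True
Step 2: True ⊕ D = True XOR False = True
XOR is true when an odd number of operands are true.

True


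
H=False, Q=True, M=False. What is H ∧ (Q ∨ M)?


H = False, Q = True, M = False
Expression: H ∧ (Q ∨ M)
Step 1: Q ∨ M = True OR False = True
Step 2: H ∧ (True) = False AND True = False

False


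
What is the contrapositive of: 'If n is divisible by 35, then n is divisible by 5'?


Original: If n is divisible by 35, then n is divisible by 5
Contrapositive: If ¬Q, then ¬P
Negate Q: not (n is divisible by 5)
Negate P: not (n is divisible by 35)

If not (n is divisible by 5), then not (n is divisible by 35).


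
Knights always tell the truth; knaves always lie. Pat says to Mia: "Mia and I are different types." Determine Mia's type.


Pat says: "Mia and I are different types."
Case 1: Pat is a Knight (truth-teller)
  Statement is true → they ARE different → Mia is a Knave
Case 2: Pat is a Knave (liar)
  Statement is false → they are NOT different → Mia is a Knave
In both cases, Mia is a Knave.

Knave


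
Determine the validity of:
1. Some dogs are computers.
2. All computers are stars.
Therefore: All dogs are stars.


Premise 1: Some dogs are computers.
Premise 2: All computers are stars.
Conclusion: All dogs are stars.
Fallacy: illicit minor. The minor term (dogs) is distributed in the conclusion ('All dogs ...') but undistributed in its premise ('Some dogs are computers' doesn't cover all dogs).
Only 'Some dogs are stars' follows, not 'All'.

Invalid


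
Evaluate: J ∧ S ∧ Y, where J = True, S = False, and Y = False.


J = True, S = False, Y = False
Step 1: J ∧ S = True AND False = False
Step 2: (False) ∧ Y = (False) AND False = False
AND is true only when ALL operands are true.

False


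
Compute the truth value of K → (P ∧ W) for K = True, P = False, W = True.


K = True, P = False, W = True
Step 1: P ∧ W = False AND True = False
Step 2: K → (False): false only when K=True and consequent=False.
Result: False

False


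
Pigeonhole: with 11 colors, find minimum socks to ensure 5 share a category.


Pigeonhole: to guarantee k in one of n categories, need (k-1)×n + 1.
k = 5, n = 11
Minimum = (5-1) × 11 + 1 = 4 × 11 + 1

45


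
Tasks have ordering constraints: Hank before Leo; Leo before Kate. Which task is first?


Constraints: Hank before Leo; Leo before Kate
The first task can have nothing scheduled before it, so it must never appear on the right of a 'before'.
Tasks appearing after some 'before': Leo, Kate.
The only task not in that list is Hank → it is first.

Hank


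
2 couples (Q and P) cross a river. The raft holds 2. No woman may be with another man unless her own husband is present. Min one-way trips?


Label couples Q and P.
1. WQ+WP → (far: WQ,WP; near: HQ,HP)
2. WQ ←   (far: WP; near: HQ,HP,WQ)
3. HQ+HP → (far: HQ,HP,WP; near: WQ)
4. HQ ←   (far: HP,WP; near: HQ,WQ)  — HQ returns, since WQ is alone on near bank
5. HQ+WQ → (far: all four; near: empty)
Every state respects the constraint.
Minimum trips = 5

5


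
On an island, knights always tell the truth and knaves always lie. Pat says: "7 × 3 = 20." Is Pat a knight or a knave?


Statement: "7 × 3 = 20."
Actual: 7 × 3 = 21
Claimed: 20
Statement is FALSE → Pat lies → Knave

Knave


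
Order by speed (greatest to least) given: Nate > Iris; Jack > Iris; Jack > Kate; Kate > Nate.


Constraints: Nate > Iris; Jack > Iris; Jack > Kate; Kate > Nate
Method: at each step, the next-highest is the one remaining person who never appears on the smaller side of a constraint between remaining people.
  Step 1: remaining {Kate, Iris, Jack, Nate}; on the smaller side: {Kate, Iris, Nate} → Jack is next (Jack > Iris; Jack > Kate).
  Step 2: remaining {Kate, Iris, Nate}; on the smaller side: {Iris, Nate} → Kate is next (Kate > Nate).
  Step 3: remaining {Iris, Nate}; on the smaller side: {Iris} → Nate is next (Nate > Iris).
  Step 4: only Iris remains → lowest.
Final ranking (highest to lowest):

Jack > Kate > Nate > Iris


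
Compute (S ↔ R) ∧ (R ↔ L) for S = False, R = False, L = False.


S = False, R = False, L = False
Step 1: S ↔ R is true when S and R have the same value. Result: True
Step 2: R ↔ L is true when R and L have the same value. Result: True
Step 3: True ∧ True = True

True


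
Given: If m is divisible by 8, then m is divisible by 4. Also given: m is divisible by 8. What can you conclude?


Modus ponens: P → Q, P ⊢ Q
P: m is divisible by 8
Q: m is divisible by 4
We have P → Q and P is true.
By modus ponens, Q must be true.

m is divisible by 4


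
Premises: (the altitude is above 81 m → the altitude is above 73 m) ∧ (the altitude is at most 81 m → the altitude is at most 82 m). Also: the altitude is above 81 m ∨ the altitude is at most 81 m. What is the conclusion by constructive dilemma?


Constructive dilemma: (P → Q) ∧ (R → S), P ∨ R ⊢ Q ∨ S
Premise 1: the altitude is above 81 m → the altitude is above 73 m
Premise 2: the altitude is at most 81 m → the altitude is at most 82 m
Premise 3: the altitude is above 81 m ∨ the altitude is at most 81 m
Case 1: Assuming the altitude is above 81 m, then by Premise 1, the altitude is above 73 m.
Case 2: Assuming the altitude is at most 81 m, then by Premise 2, the altitude is at most 82 m.
Since one of the altitude is above 81 m or the altitude is at most 81 m must hold, we get the altitude is above 73 m or the altitude is at most 82 m.

The altitude is above 73 m or the altitude is at most 82 m.


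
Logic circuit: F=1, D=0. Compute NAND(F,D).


F AND D = 0
NOT(0) = 1

1


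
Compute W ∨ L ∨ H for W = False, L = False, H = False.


W = False, L = False, H = False
Step 1: W ∨ L = False OR False = False
Step 2: False ∨ H = False OR False = False
OR is true when at least one operand is true.

False
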